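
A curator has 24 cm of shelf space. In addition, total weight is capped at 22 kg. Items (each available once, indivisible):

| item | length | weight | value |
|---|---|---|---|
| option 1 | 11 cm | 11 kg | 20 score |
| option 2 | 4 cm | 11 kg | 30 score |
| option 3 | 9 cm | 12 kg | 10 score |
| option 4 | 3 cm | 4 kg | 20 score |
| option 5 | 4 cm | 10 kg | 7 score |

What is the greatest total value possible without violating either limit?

50 score

Feasible sets respecting both limits:
- option 1+option 2: length 15, weight 22, value 50
- option 2+option 4: length 7, weight 15, value 50
- option 1+option 4: length 14, weight 15, value 40
Best: 50 score.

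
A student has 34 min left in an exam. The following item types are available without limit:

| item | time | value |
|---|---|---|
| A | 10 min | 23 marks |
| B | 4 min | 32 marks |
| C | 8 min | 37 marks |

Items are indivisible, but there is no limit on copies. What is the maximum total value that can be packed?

Best value-per-unit is B at 32/4, and filling with it alone uses time 8×4=32. No mix of the others beats 8×32 = 256.

256 marks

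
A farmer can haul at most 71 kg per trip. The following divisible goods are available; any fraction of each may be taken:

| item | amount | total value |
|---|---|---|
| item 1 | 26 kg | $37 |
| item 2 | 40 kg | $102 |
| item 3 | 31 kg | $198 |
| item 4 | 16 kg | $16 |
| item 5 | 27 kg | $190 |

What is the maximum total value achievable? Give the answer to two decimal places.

Take in order of value per unit:
- item 5 (190/27 per unit): all 27 → value 190, running total 190.00
- item 3 (198/31 per unit): all 31 → value 198, running total 388.00
- item 2 (102/40 per unit): 13 of 40 → value 13×102/40 = 33.1500, running total 421.15
Total 421.15.

421.15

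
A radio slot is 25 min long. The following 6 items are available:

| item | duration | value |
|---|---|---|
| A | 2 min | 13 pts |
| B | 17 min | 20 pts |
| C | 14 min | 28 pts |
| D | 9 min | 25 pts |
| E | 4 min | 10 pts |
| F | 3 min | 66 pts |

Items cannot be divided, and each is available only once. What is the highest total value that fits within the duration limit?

117 pts

Check high-value combinations within 25 min:
- A+C+E+F: duration 2+14+4+3=23, value 13+28+10+66=117
- A+D+E+F: duration 2+9+4+3=18, value 13+25+10+66=114
- A+C+F: duration 2+14+3=19, value 13+28+66=107
- A+D+F: duration 2+9+3=14, value 13+25+66=104
- C+E+F: duration 14+4+3=21, value 28+10+66=104
Best: 117 pts.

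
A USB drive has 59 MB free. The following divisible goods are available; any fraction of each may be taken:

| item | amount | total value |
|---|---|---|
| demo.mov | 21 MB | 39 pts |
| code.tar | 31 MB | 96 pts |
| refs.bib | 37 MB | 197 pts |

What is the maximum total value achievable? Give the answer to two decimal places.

265.13

Take in order of value per unit:
- refs.bib (197/37 per unit): all 37 → value 197, running total 197.00
- code.tar (96/31 per unit): 22 of 31 → value 22×96/31 = 68.1290, running total 265.13
Total 265.13.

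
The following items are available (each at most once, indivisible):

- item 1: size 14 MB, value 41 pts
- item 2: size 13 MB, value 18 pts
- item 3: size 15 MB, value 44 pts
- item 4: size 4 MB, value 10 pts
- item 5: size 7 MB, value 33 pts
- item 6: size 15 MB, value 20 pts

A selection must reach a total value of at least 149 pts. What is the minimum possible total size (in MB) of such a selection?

64

Subsets with value ≥ 149, sorted by total size:
- item 1+item 2+item 3+item 5+item 6: size 64, value 156
- item 1+item 2+item 3+item 4+item 5+item 6: size 68, value 166
Minimum size: 64 MB.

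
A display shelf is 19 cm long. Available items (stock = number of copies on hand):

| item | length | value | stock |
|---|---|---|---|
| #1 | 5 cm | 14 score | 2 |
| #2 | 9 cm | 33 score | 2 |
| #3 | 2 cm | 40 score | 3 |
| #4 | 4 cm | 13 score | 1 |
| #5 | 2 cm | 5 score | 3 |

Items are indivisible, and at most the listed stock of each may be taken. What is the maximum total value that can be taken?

Top feasible selections:
- 1×#2 + 3×#3 + 1×#4: length 19, value 166
- 1×#2 + 3×#3 + 2×#5: length 19, value 163
Best: 166 score.

166 score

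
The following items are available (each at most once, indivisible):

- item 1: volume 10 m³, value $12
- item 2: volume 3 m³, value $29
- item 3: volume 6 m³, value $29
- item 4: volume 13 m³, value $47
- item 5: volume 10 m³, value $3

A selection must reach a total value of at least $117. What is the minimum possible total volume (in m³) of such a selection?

Subsets with value ≥ 117, sorted by total volume:
- item 1+item 2+item 3+item 4: volume 32, value 117
- item 1+item 2+item 3+item 4+item 5: volume 42, value 120
Minimum volume: 32 m³.

32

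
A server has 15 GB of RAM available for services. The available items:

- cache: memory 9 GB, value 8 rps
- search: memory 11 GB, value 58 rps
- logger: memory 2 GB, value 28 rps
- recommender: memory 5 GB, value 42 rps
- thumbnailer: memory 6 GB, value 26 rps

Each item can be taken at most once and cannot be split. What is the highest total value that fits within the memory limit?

96 rps

Check high-value combinations within 15 GB:
- logger+recommender+thumbnailer: memory 2+5+6=13, value 28+42+26=96
- search+logger: memory 11+2=13, value 58+28=86
- logger+recommender: memory 2+5=7, value 28+42=70
- recommender+thumbnailer: memory 5+6=11, value 42+26=68
Best: 96 rps.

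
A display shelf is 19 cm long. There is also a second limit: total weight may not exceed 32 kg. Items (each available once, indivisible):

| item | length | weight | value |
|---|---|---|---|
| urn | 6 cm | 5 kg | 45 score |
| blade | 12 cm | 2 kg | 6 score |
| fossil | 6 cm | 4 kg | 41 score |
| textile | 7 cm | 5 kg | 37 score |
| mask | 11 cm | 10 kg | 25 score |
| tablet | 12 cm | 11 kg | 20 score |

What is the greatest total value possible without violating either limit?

Feasible sets respecting both limits:
- urn+fossil+textile: length 19, weight 14, value 123
- urn+fossil: length 12, weight 9, value 86
- urn+textile: length 13, weight 10, value 82
Best: 123 score.

123 score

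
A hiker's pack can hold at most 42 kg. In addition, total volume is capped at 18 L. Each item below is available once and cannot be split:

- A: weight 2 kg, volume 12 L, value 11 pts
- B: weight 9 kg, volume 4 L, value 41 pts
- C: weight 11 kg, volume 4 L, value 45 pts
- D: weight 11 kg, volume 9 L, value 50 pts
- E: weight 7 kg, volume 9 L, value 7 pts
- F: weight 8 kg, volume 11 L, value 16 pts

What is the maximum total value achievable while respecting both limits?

136 pts

Feasible sets respecting both limits:
- B+C+D: weight 31, volume 17, value 136
- C+D: weight 22, volume 13, value 95
- B+C+E: weight 27, volume 17, value 93
Best: 136 pts.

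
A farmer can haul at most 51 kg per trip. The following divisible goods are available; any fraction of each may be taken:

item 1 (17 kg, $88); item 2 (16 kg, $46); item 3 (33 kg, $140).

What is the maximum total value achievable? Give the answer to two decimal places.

Take in order of value per unit:
- item 1 (88/17 per unit): all 17 → value 88, running total 88.00
- item 3 (140/33 per unit): all 33 → value 140, running total 228.00
- item 2 (46/16 per unit): 1 of 16 → value 1×46/16 = 2.8750, running total 230.88
Total 230.88.

230.88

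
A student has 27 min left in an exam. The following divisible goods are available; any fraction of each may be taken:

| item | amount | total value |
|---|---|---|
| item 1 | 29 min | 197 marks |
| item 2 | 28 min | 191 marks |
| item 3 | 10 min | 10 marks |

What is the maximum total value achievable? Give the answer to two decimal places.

Take in order of value per unit:
- item 2 (191/28 per unit): 27 of 28 → value 27×191/28 = 184.1786, running total 184.18
Total 184.18.

184.18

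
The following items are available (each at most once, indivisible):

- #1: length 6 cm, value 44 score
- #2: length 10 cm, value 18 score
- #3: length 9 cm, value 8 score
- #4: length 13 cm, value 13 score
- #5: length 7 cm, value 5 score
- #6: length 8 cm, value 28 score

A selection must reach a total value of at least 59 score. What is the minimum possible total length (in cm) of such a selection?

Subsets with value ≥ 59, sorted by total length:
- #1+#6: length 14, value 72
- #1+#2: length 16, value 62
- #1+#5+#6: length 21, value 77
- #1+#3+#6: length 23, value 80
Minimum length: 14 cm.

14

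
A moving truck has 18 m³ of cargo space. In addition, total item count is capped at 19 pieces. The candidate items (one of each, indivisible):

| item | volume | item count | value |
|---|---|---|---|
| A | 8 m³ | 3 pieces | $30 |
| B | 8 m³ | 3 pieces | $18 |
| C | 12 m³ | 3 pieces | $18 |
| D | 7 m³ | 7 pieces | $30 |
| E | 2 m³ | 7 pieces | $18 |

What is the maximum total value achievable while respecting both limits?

$78

Feasible sets respecting both limits:
- A+D+E: volume 17, item count 17, value 78
- A+B+E: volume 18, item count 13, value 66
- B+D+E: volume 17, item count 17, value 66
Best: $78.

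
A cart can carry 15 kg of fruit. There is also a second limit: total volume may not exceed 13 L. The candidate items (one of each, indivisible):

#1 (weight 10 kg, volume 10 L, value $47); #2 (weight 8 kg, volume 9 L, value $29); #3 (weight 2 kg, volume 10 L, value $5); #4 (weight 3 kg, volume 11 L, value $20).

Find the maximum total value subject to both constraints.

Feasible sets respecting both limits:
- #1: weight 10, volume 10, value 47
- #2: weight 8, volume 9, value 29
- #4: weight 3, volume 11, value 20
- #3: weight 2, volume 10, value 5
Best: $47.

$47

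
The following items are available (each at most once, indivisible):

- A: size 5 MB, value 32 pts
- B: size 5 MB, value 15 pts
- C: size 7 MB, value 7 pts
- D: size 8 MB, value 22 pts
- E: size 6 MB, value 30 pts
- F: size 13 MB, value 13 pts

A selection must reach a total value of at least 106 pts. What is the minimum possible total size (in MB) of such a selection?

31

Subsets with value ≥ 106, sorted by total size:
- A+B+C+D+E: size 31, value 106
- A+B+D+E+F: size 37, value 112
- A+B+C+D+E+F: size 44, value 119
Minimum size: 31 MB.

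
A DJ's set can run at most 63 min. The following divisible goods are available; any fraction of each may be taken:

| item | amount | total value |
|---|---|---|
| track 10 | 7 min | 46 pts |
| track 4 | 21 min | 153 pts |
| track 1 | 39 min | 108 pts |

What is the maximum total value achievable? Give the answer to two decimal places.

295.92

Take in order of value per unit:
- track 4 (153/21 per unit): all 21 → value 153, running total 153.00
- track 10 (46/7 per unit): all 7 → value 46, running total 199.00
- track 1 (108/39 per unit): 35 of 39 → value 35×108/39 = 96.9231, running total 295.92
Total 295.92.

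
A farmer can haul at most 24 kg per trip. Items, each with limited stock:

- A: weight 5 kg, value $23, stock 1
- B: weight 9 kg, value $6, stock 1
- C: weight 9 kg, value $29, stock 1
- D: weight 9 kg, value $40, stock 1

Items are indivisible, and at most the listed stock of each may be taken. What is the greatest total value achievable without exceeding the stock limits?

$92

Top feasible selections:
- 1×A + 1×C + 1×D: weight 23, value 92
- 1×C + 1×D: weight 18, value 69
- 1×A + 1×B + 1×D: weight 23, value 69
- 1×A + 1×D: weight 14, value 63
Best: $92.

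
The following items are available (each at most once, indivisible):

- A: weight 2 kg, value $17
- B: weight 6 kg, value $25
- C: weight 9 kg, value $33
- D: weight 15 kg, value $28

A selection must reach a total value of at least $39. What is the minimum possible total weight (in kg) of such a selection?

Subsets with value ≥ 39, sorted by total weight:
- A+B: weight 8, value 42
- A+C: weight 11, value 50
- B+C: weight 15, value 58
Minimum weight: 8 kg.

8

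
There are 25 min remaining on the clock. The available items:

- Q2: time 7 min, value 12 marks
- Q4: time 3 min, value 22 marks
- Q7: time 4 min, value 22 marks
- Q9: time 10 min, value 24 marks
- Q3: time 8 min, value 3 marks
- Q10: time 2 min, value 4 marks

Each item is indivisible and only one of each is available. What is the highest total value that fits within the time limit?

Check high-value combinations within 25 min:
- Q2+Q4+Q7+Q9: time 7+3+4+10=24, value 12+22+22+24=80
- Q4+Q7+Q9+Q10: time 3+4+10+2=19, value 22+22+24+4=72
- Q4+Q7+Q9+Q3: time 3+4+10+8=25, value 22+22+24+3=71
Best: 80 marks.

80 marks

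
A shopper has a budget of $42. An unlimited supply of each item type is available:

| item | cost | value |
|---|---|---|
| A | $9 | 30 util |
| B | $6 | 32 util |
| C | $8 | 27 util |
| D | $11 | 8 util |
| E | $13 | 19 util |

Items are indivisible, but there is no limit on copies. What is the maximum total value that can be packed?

Best value-per-unit is B at 32/6, and filling with it alone uses cost 7×6=42. No mix of the others beats 7×32 = 224.

224 util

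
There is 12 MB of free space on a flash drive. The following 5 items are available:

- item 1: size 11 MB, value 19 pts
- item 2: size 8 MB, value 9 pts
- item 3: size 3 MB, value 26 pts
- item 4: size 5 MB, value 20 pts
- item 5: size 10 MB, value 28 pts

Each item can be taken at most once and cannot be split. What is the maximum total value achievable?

Check high-value combinations within 12 MB:
- item 3+item 4: size 3+5=8, value 26+20=46
- item 2+item 3: size 8+3=11, value 9+26=35
- item 5: size 10, value 28
Best: 46 pts.

46 pts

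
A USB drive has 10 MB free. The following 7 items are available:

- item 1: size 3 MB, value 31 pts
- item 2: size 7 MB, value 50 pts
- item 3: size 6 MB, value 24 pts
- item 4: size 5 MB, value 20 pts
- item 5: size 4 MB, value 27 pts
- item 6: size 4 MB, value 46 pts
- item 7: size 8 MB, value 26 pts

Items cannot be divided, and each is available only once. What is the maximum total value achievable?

This is a 0/1 knapsack; check combinations near the capacity.
- item 1+item 2: size 3+7=10, value 31+50=81
- item 1+item 6: size 3+4=7, value 31+46=77
- item 5+item 6: size 4+4=8, value 27+46=73
- item 3+item 6: size 6+4=10, value 24+46=70
Best: 81 pts.

81 pts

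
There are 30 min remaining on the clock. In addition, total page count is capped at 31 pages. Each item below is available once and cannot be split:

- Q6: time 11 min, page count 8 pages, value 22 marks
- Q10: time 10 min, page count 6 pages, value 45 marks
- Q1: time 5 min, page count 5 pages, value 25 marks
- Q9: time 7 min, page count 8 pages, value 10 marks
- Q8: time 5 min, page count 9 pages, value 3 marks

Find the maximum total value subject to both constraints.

Feasible sets respecting both limits:
- Q6+Q10+Q1: time 26, page count 19, value 92
- Q10+Q1+Q9+Q8: time 27, page count 28, value 83
- Q10+Q1+Q9: time 22, page count 19, value 80
Best: 92 marks.

92 marks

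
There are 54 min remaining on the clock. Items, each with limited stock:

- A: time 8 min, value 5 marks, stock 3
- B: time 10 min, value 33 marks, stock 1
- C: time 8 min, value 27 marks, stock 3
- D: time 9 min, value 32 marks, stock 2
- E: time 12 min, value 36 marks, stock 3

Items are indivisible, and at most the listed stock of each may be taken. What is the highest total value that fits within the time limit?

181 marks

Top feasible selections:
- 3×C + 2×D + 1×E: time 54, value 181
- 1×B + 3×C + 2×D: time 52, value 178
Best: 181 marks.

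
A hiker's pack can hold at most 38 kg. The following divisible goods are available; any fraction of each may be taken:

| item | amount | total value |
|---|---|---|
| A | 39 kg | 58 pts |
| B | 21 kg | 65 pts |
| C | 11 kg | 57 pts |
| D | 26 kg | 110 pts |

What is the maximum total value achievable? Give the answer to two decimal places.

170.10

Take in order of value per unit:
- C (57/11 per unit): all 11 → value 57, running total 57.00
- D (110/26 per unit): all 26 → value 110, running total 167.00
- B (65/21 per unit): 1 of 21 → value 1×65/21 = 3.0952, running total 170.10
Total 170.10.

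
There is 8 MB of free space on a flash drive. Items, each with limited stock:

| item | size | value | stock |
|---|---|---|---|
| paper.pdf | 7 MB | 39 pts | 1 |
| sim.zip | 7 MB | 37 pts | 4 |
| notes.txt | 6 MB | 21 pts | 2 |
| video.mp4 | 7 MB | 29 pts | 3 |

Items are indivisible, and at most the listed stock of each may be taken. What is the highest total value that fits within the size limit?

39 pts

Top feasible selections:
- 1×paper.pdf: size 7, value 39
- 1×sim.zip: size 7, value 37
- 1×video.mp4: size 7, value 29
- 1×notes.txt: size 6, value 21
Best: 39 pts.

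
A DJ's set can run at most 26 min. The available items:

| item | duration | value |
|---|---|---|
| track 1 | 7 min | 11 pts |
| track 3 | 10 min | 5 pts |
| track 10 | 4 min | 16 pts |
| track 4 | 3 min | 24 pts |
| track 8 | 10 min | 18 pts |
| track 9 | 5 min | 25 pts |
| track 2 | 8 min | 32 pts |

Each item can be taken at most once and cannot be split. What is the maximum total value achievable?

99 pts

Check high-value combinations within 26 min:
- track 4+track 8+track 9+track 2: duration 3+10+5+8=26, value 24+18+25+32=99
- track 10+track 4+track 9+track 2: duration 4+3+5+8=20, value 16+24+25+32=97
- track 1+track 4+track 9+track 2: duration 7+3+5+8=23, value 11+24+25+32=92
Best: 99 pts.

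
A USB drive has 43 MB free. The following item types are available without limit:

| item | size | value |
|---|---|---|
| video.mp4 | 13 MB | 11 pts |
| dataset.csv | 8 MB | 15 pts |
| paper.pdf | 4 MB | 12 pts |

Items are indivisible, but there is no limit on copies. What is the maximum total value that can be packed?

Best value-per-unit is paper.pdf at 12/4, and filling with it alone uses size 10×4=40. No mix of the others beats 10×12 = 120.

120 pts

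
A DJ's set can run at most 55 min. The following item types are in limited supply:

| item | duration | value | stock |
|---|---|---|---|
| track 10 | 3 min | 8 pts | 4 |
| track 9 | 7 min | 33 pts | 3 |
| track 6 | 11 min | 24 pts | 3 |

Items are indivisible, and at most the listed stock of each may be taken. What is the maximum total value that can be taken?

Top feasible selections:
- 4×track 10 + 3×track 9 + 2×track 6: duration 55, value 179
- 3×track 10 + 3×track 9 + 2×track 6: duration 52, value 171
Best: 179 pts.

179 pts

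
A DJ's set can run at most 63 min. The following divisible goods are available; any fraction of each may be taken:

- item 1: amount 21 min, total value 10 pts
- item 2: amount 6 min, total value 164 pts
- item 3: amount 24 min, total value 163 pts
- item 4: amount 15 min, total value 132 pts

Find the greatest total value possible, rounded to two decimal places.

Take in order of value per unit:
- item 2 (164/6 per unit): all 6 → value 164, running total 164.00
- item 4 (132/15 per unit): all 15 → value 132, running total 296.00
- item 3 (163/24 per unit): all 24 → value 163, running total 459.00
- item 1 (10/21 per unit): 18 of 21 → value 18×10/21 = 8.5714, running total 467.57
Total 467.57.

467.57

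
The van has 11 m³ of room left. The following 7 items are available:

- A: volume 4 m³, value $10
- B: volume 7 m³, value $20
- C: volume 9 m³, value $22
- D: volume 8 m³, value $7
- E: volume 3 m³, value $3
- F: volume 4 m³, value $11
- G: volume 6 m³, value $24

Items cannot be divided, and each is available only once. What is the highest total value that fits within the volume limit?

This is a 0/1 knapsack; check combinations near the capacity.
- F+G: volume 4+6=10, value 11+24=35
- A+G: volume 4+6=10, value 10+24=34
- B+F: volume 7+4=11, value 20+11=31
- A+B: volume 4+7=11, value 10+20=30
Best: $35.

$35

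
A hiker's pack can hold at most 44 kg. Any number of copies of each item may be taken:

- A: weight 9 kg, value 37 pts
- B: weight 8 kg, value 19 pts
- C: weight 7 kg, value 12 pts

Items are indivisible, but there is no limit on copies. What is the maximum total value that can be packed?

Best value-per-unit is A at 37/9; filling with it alone gives 4×37 = 148.
Optimal mix: 4×A + 1×B → weight 44, value 167.

167 pts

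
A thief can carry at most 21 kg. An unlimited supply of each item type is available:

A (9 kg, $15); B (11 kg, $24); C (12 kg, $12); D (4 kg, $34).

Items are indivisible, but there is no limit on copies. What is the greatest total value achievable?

Best value-per-unit is D at 34/4, and filling with it alone uses weight 5×4=20. No mix of the others beats 5×34 = 170.

$170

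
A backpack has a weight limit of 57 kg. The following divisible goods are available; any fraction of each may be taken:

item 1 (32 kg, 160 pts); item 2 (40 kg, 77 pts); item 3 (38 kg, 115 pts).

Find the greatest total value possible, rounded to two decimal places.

235.66

Take in order of value per unit:
- item 1 (160/32 per unit): all 32 → value 160, running total 160.00
- item 3 (115/38 per unit): 25 of 38 → value 25×115/38 = 75.6579, running total 235.66
Total 235.66.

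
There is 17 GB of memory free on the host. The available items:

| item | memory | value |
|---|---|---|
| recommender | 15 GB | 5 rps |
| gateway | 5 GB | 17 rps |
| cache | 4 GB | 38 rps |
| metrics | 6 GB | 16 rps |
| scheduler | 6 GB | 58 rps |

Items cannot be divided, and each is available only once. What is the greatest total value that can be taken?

Check high-value combinations within 17 GB:
- gateway+cache+scheduler: memory 5+4+6=15, value 17+38+58=113
- cache+metrics+scheduler: memory 4+6+6=16, value 38+16+58=112
- cache+scheduler: memory 4+6=10, value 38+58=96
Best: 113 rps.

113 rps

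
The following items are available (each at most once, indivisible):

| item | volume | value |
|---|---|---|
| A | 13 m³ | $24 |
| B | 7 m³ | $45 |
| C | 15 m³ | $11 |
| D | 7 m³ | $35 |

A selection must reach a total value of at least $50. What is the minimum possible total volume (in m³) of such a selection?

14

Subsets with value ≥ 50, sorted by total volume:
- B+D: volume 14, value 80
- A+B: volume 20, value 69
Minimum volume: 14 m³.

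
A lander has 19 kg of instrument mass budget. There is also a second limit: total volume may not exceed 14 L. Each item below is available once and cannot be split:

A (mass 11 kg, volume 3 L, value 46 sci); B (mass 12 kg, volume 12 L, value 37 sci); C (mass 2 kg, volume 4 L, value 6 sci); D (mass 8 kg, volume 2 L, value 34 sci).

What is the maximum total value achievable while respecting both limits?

80 sci

Feasible sets respecting both limits:
- A+D: mass 19, volume 5, value 80
- A+C: mass 13, volume 7, value 52
- A: mass 11, volume 3, value 46
- C+D: mass 10, volume 6, value 40
Best: 80 sci.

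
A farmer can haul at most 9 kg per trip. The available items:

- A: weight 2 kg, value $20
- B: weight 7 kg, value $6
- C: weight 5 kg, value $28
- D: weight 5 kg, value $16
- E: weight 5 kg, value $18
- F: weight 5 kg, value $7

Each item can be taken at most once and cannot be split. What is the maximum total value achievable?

$48

Check high-value combinations within 9 kg:
- A+C: weight 2+5=7, value 20+28=48
- A+E: weight 2+5=7, value 20+18=38
- A+D: weight 2+5=7, value 20+16=36
Best: $48.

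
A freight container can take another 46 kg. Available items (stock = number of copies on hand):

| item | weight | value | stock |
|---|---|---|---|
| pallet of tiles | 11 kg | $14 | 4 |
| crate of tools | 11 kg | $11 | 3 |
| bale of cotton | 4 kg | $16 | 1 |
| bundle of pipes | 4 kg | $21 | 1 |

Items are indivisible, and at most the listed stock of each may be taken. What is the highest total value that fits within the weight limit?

Best selections within weight 46 and stock limits:
- 3×pallet of tiles + 1×bale of cotton + 1×bundle of pipes: weight 41, value 79
- 2×pallet of tiles + 1×crate of tools + 1×bale of cotton + 1×bundle of pipes: weight 41, value 76
- 1×pallet of tiles + 2×crate of tools + 1×bale of cotton + 1×bundle of pipes: weight 41, value 73
Best: $79.

$79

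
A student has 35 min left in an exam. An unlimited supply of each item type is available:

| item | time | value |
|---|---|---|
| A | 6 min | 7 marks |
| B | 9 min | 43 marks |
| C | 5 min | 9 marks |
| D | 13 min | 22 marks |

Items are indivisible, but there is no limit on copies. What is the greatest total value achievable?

138 marks

Best value-per-unit is B at 43/9; filling with it alone gives 3×43 = 129.
Optimal mix: 3×B + 1×C → time 32, value 138.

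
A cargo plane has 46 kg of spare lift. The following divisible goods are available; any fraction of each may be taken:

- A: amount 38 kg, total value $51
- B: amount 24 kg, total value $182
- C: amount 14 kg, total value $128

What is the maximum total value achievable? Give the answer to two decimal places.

Take in order of value per unit:
- C (128/14 per unit): all 14 → value 128, running total 128.00
- B (182/24 per unit): all 24 → value 182, running total 310.00
- A (51/38 per unit): 8 of 38 → value 8×51/38 = 10.7368, running total 320.74
Total 320.74.

320.74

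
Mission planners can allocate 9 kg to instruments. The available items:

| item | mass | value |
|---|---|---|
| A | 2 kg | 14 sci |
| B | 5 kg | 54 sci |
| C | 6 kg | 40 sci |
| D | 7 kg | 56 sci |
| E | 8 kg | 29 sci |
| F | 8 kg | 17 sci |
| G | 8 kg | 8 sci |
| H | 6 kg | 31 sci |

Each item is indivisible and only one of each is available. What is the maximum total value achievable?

Check high-value combinations within 9 kg:
- A+D: mass 2+7=9, value 14+56=70
- A+B: mass 2+5=7, value 14+54=68
- D: mass 7, value 56
- B: mass 5, value 54
Best: 70 sci.

70 sci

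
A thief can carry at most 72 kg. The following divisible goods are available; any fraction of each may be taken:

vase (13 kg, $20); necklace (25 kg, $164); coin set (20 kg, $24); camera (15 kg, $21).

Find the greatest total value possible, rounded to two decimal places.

227.80

Take in order of value per unit:
- necklace (164/25 per unit): all 25 → value 164, running total 164.00
- vase (20/13 per unit): all 13 → value 20, running total 184.00
- camera (21/15 per unit): all 15 → value 21, running total 205.00
- coin set (24/20 per unit): 19 of 20 → value 19×24/20 = 22.8000, running total 227.80
Total 227.80.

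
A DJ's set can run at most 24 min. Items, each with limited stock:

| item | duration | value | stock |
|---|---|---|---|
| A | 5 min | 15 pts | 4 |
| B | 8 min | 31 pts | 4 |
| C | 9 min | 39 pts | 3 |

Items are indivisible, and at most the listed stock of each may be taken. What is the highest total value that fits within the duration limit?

93 pts

Top feasible selections:
- 1×A + 2×C: duration 23, value 93
- 3×B: duration 24, value 93
- 1×A + 1×B + 1×C: duration 22, value 85
- 3×A + 1×C: duration 24, value 84
Best: 93 pts.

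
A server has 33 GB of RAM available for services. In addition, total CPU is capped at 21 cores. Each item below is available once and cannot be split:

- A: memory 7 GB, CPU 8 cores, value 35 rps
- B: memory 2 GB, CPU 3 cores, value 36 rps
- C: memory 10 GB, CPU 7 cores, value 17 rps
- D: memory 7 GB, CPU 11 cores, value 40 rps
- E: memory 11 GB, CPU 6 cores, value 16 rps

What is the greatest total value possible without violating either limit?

93 rps

Feasible sets respecting both limits:
- B+C+D: memory 19, CPU 21, value 93
- B+D+E: memory 20, CPU 20, value 92
- A+B+C: memory 19, CPU 18, value 88
Best: 93 rps.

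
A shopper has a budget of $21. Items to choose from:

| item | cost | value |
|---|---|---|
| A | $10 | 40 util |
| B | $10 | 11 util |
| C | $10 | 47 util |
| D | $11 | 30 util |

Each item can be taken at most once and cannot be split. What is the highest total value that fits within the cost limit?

87 util

Check high-value combinations within $21:
- A+C: cost 10+10=20, value 40+47=87
- C+D: cost 10+11=21, value 47+30=77
- A+D: cost 10+11=21, value 40+30=70
Best: 87 util.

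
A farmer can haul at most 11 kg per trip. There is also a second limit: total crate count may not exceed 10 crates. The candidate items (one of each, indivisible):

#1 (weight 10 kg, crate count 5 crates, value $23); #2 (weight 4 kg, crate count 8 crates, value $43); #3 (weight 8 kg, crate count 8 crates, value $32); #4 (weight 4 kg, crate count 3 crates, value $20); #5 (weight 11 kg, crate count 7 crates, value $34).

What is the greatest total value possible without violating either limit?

$43

Feasible sets respecting both limits:
- #2: weight 4, crate count 8, value 43
- #5: weight 11, crate count 7, value 34
- #3: weight 8, crate count 8, value 32
Best: $43.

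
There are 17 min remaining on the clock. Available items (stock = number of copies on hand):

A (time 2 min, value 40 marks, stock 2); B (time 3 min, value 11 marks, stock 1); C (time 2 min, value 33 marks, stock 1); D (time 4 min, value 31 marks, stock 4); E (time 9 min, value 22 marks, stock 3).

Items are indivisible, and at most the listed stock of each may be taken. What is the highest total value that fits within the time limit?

186 marks

Top feasible selections:
- 2×A + 1×B + 1×C + 2×D: time 17, value 186
- 2×A + 1×C + 2×D: time 14, value 175
- 2×A + 3×D: time 16, value 173
Best: 186 marks.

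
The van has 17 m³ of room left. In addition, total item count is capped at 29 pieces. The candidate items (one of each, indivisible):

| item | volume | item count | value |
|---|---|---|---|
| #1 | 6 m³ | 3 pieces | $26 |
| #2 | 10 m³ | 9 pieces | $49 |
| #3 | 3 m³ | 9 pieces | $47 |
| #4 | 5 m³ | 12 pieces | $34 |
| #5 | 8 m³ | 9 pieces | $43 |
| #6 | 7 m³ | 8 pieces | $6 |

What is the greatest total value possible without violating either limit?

Feasible sets respecting both limits:
- #1+#3+#5: volume 17, item count 21, value 116
- #1+#3+#4: volume 14, item count 24, value 107
- #2+#3: volume 13, item count 18, value 96
- #3+#5: volume 11, item count 18, value 90
Best: $116.

$116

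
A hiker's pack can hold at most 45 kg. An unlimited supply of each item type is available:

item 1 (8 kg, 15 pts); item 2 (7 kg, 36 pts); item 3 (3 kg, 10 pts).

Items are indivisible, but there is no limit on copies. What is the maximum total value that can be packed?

Best value-per-unit is item 2 at 36/7; filling with it alone gives 6×36 = 216.
Optimal mix: 6×item 2 + 1×item 3 → weight 45, value 226.

226 pts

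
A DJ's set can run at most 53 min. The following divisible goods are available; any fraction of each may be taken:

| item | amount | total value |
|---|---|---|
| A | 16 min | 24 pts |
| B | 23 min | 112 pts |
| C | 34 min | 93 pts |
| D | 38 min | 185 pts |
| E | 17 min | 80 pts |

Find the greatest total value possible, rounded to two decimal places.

Take in order of value per unit:
- B (112/23 per unit): all 23 → value 112, running total 112.00
- D (185/38 per unit): 30 of 38 → value 30×185/38 = 146.0526, running total 258.05
Total 258.05.

258.05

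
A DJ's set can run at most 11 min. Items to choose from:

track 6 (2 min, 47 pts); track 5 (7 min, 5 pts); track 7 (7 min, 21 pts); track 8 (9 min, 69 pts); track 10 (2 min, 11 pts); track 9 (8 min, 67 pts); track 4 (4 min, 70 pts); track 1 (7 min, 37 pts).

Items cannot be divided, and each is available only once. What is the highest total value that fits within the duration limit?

128 pts

Check high-value combinations within 11 min:
- track 6+track 10+track 4: duration 2+2+4=8, value 47+11+70=128
- track 6+track 4: duration 2+4=6, value 47+70=117
- track 6+track 8: duration 2+9=11, value 47+69=116
Best: 128 pts.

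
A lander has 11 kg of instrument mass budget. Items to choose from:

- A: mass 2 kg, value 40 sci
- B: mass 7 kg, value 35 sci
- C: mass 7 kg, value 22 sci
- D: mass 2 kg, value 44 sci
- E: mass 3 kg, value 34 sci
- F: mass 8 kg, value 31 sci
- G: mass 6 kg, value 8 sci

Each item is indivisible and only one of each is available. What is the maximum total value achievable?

119 sci

Check high-value combinations within 11 kg:
- A+B+D: mass 2+7+2=11, value 40+35+44=119
- A+D+E: mass 2+2+3=7, value 40+44+34=118
- A+C+D: mass 2+7+2=11, value 40+22+44=106
Best: 119 sci.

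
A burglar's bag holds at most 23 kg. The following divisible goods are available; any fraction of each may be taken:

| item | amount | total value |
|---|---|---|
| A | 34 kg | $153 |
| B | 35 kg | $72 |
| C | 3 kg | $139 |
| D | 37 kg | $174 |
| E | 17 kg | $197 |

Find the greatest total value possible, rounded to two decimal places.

Take in order of value per unit:
- C (139/3 per unit): all 3 → value 139, running total 139.00
- E (197/17 per unit): all 17 → value 197, running total 336.00
- D (174/37 per unit): 3 of 37 → value 3×174/37 = 14.1081, running total 350.11
Total 350.11.

350.11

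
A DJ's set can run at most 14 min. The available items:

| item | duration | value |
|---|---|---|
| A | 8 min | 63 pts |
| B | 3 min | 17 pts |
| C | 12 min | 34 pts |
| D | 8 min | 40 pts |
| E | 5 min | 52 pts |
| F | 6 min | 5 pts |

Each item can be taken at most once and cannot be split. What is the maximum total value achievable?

115 pts

Check high-value combinations within 14 min:
- A+E: duration 8+5=13, value 63+52=115
- D+E: duration 8+5=13, value 40+52=92
- A+B: duration 8+3=11, value 63+17=80
Best: 115 pts.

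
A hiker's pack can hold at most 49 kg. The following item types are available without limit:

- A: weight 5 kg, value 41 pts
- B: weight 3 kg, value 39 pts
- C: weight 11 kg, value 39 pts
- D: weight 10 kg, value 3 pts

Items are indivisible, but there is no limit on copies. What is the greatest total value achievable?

624 pts

Best value-per-unit is B at 39/3, and filling with it alone uses weight 16×3=48. No mix of the others beats 16×39 = 624.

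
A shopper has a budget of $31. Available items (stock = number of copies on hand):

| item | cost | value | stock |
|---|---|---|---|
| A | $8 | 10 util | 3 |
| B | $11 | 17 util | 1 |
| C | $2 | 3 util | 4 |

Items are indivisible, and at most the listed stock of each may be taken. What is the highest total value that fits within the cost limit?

Top feasible selections:
- 2×A + 1×B + 2×C: cost 31, value 43
- 2×A + 1×B + 1×C: cost 29, value 40
- 1×A + 1×B + 4×C: cost 27, value 39
Best: 43 util.

43 util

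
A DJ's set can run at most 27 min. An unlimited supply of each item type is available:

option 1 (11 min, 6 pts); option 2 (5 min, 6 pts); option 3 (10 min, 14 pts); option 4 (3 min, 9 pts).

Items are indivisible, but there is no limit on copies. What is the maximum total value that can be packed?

81 pts

Best value-per-unit is option 4 at 9/3, and filling with it alone uses duration 9×3=27. No mix of the others beats 9×9 = 81.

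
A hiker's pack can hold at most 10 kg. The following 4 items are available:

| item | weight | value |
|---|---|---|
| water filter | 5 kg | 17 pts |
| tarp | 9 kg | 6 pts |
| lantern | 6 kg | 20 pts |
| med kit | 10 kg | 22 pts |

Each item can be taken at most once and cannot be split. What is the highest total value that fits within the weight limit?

Check high-value combinations within 10 kg:
- med kit: weight 10, value 22
- lantern: weight 6, value 20
- water filter: weight 5, value 17
- tarp: weight 9, value 6
Best: 22 pts.

22 pts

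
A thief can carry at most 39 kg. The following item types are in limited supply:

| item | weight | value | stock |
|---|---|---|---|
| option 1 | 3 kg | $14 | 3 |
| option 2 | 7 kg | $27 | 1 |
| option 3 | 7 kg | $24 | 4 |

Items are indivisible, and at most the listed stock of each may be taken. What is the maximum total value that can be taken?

$141

Best selections within weight 39 and stock limits:
- 3×option 1 + 1×option 2 + 3×option 3: weight 37, value 141
- 3×option 1 + 4×option 3: weight 37, value 138
Best: $141.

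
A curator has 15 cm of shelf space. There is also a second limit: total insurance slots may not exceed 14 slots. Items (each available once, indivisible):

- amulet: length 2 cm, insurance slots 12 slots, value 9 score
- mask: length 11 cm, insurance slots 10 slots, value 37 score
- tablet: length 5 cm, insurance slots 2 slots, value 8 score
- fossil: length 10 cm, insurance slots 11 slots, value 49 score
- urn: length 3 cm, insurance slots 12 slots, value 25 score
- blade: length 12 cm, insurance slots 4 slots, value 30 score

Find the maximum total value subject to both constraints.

57 score

Feasible sets respecting both limits:
- tablet+fossil: length 15, insurance slots 13, value 57
- fossil: length 10, insurance slots 11, value 49
- mask: length 11, insurance slots 10, value 37
- tablet+urn: length 8, insurance slots 14, value 33
Best: 57 score.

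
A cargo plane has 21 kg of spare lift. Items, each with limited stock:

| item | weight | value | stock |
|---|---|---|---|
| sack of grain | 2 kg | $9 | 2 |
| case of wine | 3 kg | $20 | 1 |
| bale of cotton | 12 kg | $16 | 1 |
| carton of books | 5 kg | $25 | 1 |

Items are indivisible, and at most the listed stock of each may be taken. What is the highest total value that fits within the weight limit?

$63

Top feasible selections:
- 2×sack of grain + 1×case of wine + 1×carton of books: weight 12, value 63
- 1×case of wine + 1×bale of cotton + 1×carton of books: weight 20, value 61
Best: $63.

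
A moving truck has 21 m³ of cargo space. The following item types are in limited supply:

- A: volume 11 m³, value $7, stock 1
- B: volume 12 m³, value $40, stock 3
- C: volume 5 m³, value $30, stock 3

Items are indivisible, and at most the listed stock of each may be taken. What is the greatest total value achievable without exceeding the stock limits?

Best selections within volume 21 and stock limits:
- 3×C: volume 15, value 90
- 1×B + 1×C: volume 17, value 70
- 1×A + 2×C: volume 21, value 67
Best: $90.

$90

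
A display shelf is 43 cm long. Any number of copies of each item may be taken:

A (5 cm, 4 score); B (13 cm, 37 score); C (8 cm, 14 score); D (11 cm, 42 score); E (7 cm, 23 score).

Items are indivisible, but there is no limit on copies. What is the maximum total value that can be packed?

Best value-per-unit is D at 42/11; filling with it alone gives 3×42 = 126.
Optimal mix: 2×D + 3×E → length 43, value 153.

153 score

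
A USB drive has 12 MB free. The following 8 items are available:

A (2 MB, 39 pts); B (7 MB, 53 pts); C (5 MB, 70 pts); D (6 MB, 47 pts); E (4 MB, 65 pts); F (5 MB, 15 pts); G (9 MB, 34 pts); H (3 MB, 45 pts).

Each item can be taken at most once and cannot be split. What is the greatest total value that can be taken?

This is a 0/1 knapsack; check combinations near the capacity.
- C+E+H: size 5+4+3=12, value 70+65+45=180
- A+C+E: size 2+5+4=11, value 39+70+65=174
- A+C+H: size 2+5+3=10, value 39+70+45=154
Best: 180 pts.

180 pts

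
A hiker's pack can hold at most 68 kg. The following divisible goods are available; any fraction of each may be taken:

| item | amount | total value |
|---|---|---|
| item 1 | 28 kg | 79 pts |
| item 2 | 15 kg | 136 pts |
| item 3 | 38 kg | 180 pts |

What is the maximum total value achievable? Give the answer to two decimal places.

Take in order of value per unit:
- item 2 (136/15 per unit): all 15 → value 136, running total 136.00
- item 3 (180/38 per unit): all 38 → value 180, running total 316.00
- item 1 (79/28 per unit): 15 of 28 → value 15×79/28 = 42.3214, running total 358.32
Total 358.32.

358.32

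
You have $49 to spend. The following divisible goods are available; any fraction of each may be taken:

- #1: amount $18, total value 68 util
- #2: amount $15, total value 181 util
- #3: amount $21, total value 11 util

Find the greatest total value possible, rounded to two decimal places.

257.38

Take in order of value per unit:
- #2 (181/15 per unit): all 15 → value 181, running total 181.00
- #1 (68/18 per unit): all 18 → value 68, running total 249.00
- #3 (11/21 per unit): 16 of 21 → value 16×11/21 = 8.3810, running total 257.38
Total 257.38.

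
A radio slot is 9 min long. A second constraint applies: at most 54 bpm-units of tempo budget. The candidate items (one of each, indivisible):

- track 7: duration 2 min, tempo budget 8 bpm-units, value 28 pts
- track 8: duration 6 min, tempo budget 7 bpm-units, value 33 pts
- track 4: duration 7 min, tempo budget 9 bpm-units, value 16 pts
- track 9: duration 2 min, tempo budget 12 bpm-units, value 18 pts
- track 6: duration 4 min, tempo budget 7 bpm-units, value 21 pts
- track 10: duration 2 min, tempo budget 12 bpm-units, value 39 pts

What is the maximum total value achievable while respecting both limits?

88 pts

Feasible sets respecting both limits:
- track 7+track 6+track 10: duration 8, tempo budget 27, value 88
- track 7+track 9+track 10: duration 6, tempo budget 32, value 85
- track 9+track 6+track 10: duration 8, tempo budget 31, value 78
Best: 88 pts.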